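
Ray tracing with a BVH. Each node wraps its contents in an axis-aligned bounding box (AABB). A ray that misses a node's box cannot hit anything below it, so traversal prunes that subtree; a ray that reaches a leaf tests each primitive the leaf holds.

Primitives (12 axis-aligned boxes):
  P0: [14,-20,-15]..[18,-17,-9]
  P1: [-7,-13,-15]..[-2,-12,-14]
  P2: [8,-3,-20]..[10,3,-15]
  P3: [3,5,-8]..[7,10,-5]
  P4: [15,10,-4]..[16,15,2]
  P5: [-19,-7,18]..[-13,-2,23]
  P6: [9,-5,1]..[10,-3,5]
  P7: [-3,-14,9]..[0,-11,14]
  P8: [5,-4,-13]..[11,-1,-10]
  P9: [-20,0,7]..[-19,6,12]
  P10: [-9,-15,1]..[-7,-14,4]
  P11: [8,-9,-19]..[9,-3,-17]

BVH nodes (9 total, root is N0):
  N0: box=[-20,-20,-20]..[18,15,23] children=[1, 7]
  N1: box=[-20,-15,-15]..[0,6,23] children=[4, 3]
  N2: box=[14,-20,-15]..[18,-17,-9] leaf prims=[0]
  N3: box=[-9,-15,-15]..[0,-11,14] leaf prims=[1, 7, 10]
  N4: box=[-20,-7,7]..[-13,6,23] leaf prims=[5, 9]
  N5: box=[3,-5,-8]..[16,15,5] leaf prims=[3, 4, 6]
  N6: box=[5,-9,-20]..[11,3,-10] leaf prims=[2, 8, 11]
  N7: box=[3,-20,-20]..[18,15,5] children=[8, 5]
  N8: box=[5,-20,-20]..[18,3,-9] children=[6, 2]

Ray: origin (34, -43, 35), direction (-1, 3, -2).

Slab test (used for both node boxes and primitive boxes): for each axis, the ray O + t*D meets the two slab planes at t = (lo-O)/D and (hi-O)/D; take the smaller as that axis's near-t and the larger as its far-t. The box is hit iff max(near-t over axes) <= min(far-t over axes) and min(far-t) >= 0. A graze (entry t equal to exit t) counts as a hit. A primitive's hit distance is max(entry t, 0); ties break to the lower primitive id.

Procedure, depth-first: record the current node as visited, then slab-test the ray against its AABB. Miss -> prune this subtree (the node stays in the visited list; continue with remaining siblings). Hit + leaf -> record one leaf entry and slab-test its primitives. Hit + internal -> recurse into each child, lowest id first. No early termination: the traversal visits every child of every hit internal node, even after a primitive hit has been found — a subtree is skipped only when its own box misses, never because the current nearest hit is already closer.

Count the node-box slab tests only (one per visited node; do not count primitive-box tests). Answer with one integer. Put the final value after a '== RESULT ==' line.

Walk:
N0 x:[16,54] y:[23/3,58/3] z:[6,55/2] -> hit [16,58/3], descend [1, 7]
  N1 x:[34,54] y:[28/3,49/3] z:[6,25] -> miss, prune
  N7 x:[16,31] y:[23/3,58/3] z:[15,55/2] -> hit [16,58/3], descend [5, 8]
    N5 x:[18,31] y:[38/3,58/3] z:[15,43/2] -> hit [18,58/3] leaf, test {P3(miss), P4@t=18, P6(miss)}
    N8 x:[16,29] y:[23/3,46/3] z:[22,55/2] -> miss, prune

5 AABB tests over nodes [0, 1, 7, 5, 8]; 1 leaf entered; closest P4.

== RESULT ==
5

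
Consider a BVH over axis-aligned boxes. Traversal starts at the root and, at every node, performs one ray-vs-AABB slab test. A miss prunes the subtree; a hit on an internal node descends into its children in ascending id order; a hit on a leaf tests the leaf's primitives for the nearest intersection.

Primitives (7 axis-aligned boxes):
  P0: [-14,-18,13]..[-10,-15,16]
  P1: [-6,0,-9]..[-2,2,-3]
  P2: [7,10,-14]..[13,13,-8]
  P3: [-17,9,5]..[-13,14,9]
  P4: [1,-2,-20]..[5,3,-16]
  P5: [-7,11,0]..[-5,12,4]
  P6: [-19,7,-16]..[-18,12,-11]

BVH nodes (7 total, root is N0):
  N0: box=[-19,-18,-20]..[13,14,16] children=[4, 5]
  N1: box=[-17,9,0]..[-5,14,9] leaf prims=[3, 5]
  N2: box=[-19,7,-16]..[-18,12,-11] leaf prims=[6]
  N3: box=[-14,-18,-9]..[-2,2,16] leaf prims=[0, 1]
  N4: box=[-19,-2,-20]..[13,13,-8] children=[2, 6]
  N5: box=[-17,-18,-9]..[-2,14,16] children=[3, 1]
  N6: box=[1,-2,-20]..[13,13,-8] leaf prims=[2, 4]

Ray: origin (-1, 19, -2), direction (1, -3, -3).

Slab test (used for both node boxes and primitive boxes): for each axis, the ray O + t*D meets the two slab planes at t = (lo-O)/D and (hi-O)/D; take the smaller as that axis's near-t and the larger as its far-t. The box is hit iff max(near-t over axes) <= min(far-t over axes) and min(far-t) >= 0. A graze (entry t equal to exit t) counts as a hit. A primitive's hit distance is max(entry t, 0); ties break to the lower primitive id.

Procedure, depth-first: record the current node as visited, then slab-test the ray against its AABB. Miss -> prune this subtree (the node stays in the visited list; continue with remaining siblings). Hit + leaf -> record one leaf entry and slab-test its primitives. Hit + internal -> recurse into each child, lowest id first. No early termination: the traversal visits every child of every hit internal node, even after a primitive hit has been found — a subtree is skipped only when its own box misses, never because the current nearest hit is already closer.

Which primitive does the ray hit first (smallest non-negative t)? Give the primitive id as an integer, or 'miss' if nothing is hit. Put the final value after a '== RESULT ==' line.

Traverse from the root:
N0 x:[-18,14] y:[5/3,37/3] z:[-6,6] -> hit [5/3,6], descend [4, 5]
  N4 x:[-18,14] y:[2,7] z:[2,6] -> hit [2,6], descend [2, 6]
    N2 x:[-18,-17] y:[7/3,4] z:[3,14/3] -> miss, prune
    N6 x:[2,14] y:[2,7] z:[2,6] -> hit [2,6] leaf, test {P2(miss), P4@t=16/3}
  N5 x:[-16,-1] y:[5/3,37/3] z:[-6,7/3] -> miss, prune

5 AABB tests over nodes [0, 4, 2, 6, 5]; 1 leaf entered; closest P4.

== RESULT ==
4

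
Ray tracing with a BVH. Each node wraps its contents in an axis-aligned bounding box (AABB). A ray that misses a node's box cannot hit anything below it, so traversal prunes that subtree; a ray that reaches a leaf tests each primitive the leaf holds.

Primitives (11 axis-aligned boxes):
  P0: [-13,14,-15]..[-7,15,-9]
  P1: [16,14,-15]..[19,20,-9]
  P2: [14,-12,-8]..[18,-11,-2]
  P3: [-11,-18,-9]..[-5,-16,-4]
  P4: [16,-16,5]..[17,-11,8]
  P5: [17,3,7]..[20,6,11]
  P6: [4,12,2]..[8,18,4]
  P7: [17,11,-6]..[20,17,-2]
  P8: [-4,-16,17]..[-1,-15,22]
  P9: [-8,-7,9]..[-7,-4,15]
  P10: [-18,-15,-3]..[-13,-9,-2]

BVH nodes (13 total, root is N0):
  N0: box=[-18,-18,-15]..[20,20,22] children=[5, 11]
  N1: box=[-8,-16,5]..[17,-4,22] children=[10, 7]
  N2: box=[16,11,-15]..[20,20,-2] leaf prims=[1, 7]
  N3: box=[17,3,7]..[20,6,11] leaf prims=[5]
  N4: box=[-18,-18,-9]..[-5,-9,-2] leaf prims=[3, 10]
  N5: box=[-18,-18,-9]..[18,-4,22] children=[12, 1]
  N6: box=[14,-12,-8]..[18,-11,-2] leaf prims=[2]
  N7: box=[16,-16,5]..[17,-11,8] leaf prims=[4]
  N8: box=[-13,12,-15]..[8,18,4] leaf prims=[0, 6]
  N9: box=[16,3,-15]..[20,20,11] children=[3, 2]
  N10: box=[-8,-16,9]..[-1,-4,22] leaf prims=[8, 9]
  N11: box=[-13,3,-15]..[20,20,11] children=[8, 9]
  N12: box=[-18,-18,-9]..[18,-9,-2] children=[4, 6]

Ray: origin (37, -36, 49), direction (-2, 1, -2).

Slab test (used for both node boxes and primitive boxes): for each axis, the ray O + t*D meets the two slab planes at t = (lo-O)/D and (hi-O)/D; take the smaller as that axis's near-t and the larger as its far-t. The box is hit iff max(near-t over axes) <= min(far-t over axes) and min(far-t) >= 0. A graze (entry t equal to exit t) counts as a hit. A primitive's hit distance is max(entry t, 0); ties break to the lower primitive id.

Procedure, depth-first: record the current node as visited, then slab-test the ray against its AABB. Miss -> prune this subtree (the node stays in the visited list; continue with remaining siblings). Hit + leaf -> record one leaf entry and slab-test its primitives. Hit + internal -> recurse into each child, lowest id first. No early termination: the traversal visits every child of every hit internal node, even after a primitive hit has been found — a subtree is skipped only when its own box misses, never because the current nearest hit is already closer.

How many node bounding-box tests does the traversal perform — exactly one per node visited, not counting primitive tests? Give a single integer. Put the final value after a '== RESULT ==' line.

Trace the traversal:
N0 x:[17/2,55/2] y:[18,56] z:[27/2,32] -> hit [18,55/2], descend [5, 11]
  N5 x:[19/2,55/2] y:[18,32] z:[27/2,29] -> hit [18,55/2], descend [1, 12]
    N1 x:[10,45/2] y:[20,32] z:[27/2,22] -> hit [20,22], descend [7, 10]
      N7 x:[10,21/2] y:[20,25] z:[41/2,22] -> miss, prune
      N10 x:[19,45/2] y:[20,32] z:[27/2,20] -> hit [20,20] leaf, test {P8(miss), P9(miss)}
    N12 x:[19/2,55/2] y:[18,27] z:[51/2,29] -> hit [51/2,27], descend [4, 6]
      N4 x:[21,55/2] y:[18,27] z:[51/2,29] -> hit [51/2,27] leaf, test {P3(miss), P10@t=51/2}
      N6 x:[19/2,23/2] y:[24,25] z:[51/2,57/2] -> miss, prune
  N11 x:[17/2,25] y:[39,56] z:[19,32] -> miss, prune

9 AABB tests over nodes [0, 5, 1, 7, 10, 12, 4, 6, 11]; 2 leaves entered; closest P10.

== RESULT ==
9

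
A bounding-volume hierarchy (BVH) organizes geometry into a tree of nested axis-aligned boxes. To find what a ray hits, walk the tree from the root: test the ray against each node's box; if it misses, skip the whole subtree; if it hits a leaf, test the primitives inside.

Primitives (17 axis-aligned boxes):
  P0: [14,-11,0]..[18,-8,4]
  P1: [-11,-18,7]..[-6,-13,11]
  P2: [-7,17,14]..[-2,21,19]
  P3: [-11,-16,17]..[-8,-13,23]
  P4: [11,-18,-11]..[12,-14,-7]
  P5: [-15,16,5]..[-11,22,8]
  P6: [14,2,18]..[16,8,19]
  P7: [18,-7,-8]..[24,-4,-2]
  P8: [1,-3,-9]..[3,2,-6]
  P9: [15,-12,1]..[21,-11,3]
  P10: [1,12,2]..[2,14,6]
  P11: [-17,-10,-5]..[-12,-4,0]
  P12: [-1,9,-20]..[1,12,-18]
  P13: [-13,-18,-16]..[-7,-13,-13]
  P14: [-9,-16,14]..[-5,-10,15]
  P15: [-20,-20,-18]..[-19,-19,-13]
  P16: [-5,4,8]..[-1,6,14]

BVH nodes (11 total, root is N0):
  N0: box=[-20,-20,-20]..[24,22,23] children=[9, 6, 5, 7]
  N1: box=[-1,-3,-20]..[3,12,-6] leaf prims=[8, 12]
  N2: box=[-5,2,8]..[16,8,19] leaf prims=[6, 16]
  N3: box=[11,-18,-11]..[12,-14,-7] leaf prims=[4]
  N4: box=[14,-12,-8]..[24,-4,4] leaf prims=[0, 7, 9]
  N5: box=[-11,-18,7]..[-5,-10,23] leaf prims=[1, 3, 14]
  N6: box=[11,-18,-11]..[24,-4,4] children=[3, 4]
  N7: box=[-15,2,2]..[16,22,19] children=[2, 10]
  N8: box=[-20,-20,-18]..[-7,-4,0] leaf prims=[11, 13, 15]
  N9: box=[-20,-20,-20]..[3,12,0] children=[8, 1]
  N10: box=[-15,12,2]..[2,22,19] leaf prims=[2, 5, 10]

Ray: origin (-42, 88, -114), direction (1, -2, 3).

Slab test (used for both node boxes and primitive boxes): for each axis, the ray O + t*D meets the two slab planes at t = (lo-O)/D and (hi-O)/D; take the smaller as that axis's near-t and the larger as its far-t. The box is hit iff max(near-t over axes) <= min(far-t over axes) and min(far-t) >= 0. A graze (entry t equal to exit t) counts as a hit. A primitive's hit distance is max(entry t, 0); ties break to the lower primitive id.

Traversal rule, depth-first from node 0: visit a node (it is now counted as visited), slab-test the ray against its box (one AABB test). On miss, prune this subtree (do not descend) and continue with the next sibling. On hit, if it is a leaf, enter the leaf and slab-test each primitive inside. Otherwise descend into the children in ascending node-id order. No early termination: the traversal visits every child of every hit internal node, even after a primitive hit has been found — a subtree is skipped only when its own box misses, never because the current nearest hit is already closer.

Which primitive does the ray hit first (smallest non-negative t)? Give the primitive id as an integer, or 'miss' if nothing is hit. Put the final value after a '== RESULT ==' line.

Walk:
N0 x:[22,66] y:[33,54] z:[94/3,137/3] -> hit [33,137/3], descend [5, 6, 7, 9]
  N5 x:[31,37] y:[49,53] z:[121/3,137/3] -> miss, prune
  N6 x:[53,66] y:[46,53] z:[103/3,118/3] -> miss, prune
  N7 x:[27,58] y:[33,43] z:[116/3,133/3] -> hit [116/3,43], descend [2, 10]
    N2 x:[37,58] y:[40,43] z:[122/3,133/3] -> hit [122/3,43] leaf, test {P6(miss), P16@t=41}
    N10 x:[27,44] y:[33,38] z:[116/3,133/3] -> miss, prune
  N9 x:[22,45] y:[38,54] z:[94/3,38] -> hit [38,38], descend [1, 8]
    N1 x:[41,45] y:[38,91/2] z:[94/3,36] -> miss, prune
    N8 x:[22,35] y:[46,54] z:[32,38] -> miss, prune

order=[0, 5, 6, 7, 2, 10, 9, 1, 8]  |boxes|=9  |leaves|=1  hit=P16

== RESULT ==
16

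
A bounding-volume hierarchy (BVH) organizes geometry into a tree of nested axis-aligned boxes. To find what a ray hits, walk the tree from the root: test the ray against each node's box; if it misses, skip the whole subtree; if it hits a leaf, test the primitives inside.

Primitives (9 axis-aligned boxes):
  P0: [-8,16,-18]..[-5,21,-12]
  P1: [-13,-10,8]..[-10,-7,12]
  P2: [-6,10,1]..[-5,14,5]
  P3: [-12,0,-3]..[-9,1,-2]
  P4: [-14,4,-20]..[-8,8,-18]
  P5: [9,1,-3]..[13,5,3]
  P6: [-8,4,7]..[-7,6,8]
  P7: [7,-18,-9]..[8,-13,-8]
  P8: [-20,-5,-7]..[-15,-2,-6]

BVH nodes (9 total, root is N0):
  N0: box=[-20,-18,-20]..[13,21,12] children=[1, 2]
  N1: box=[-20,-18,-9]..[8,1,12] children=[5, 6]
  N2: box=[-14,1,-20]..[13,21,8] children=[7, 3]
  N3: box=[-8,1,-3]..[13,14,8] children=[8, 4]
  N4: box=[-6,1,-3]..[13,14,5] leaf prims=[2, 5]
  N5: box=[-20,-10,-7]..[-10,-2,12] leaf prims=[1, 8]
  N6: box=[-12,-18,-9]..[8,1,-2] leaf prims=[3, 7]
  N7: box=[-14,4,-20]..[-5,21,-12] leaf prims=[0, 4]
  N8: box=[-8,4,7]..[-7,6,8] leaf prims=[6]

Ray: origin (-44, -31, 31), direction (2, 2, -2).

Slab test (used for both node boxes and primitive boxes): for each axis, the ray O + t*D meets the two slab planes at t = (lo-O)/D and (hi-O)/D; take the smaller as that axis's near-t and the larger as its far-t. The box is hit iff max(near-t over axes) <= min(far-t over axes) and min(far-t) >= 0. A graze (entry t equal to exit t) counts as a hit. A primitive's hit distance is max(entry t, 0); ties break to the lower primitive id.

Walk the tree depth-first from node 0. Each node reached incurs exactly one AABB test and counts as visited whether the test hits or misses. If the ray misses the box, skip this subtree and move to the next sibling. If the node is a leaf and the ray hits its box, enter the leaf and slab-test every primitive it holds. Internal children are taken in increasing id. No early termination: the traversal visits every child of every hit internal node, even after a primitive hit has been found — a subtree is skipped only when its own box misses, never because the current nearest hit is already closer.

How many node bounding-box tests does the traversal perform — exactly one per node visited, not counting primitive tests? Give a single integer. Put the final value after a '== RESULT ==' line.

Traverse from the root:
N0 x:[12,57/2] y:[13/2,26] z:[19/2,51/2] -> hit [12,51/2], descend [1, 2]
  N1 x:[12,26] y:[13/2,16] z:[19/2,20] -> hit [12,16], descend [5, 6]
    N5 x:[12,17] y:[21/2,29/2] z:[19/2,19] -> hit [12,29/2] leaf, test {P1(miss), P8(miss)}
    N6 x:[16,26] y:[13/2,16] z:[33/2,20] -> miss, prune
  N2 x:[15,57/2] y:[16,26] z:[23/2,51/2] -> hit [16,51/2], descend [3, 7]
    N3 x:[18,57/2] y:[16,45/2] z:[23/2,17] -> miss, prune
    N7 x:[15,39/2] y:[35/2,26] z:[43/2,51/2] -> miss, prune

Visited [0, 1, 5, 6, 2, 3, 7]. Tests: 7 box, 1 leaf. Nearest: miss.

== RESULT ==
7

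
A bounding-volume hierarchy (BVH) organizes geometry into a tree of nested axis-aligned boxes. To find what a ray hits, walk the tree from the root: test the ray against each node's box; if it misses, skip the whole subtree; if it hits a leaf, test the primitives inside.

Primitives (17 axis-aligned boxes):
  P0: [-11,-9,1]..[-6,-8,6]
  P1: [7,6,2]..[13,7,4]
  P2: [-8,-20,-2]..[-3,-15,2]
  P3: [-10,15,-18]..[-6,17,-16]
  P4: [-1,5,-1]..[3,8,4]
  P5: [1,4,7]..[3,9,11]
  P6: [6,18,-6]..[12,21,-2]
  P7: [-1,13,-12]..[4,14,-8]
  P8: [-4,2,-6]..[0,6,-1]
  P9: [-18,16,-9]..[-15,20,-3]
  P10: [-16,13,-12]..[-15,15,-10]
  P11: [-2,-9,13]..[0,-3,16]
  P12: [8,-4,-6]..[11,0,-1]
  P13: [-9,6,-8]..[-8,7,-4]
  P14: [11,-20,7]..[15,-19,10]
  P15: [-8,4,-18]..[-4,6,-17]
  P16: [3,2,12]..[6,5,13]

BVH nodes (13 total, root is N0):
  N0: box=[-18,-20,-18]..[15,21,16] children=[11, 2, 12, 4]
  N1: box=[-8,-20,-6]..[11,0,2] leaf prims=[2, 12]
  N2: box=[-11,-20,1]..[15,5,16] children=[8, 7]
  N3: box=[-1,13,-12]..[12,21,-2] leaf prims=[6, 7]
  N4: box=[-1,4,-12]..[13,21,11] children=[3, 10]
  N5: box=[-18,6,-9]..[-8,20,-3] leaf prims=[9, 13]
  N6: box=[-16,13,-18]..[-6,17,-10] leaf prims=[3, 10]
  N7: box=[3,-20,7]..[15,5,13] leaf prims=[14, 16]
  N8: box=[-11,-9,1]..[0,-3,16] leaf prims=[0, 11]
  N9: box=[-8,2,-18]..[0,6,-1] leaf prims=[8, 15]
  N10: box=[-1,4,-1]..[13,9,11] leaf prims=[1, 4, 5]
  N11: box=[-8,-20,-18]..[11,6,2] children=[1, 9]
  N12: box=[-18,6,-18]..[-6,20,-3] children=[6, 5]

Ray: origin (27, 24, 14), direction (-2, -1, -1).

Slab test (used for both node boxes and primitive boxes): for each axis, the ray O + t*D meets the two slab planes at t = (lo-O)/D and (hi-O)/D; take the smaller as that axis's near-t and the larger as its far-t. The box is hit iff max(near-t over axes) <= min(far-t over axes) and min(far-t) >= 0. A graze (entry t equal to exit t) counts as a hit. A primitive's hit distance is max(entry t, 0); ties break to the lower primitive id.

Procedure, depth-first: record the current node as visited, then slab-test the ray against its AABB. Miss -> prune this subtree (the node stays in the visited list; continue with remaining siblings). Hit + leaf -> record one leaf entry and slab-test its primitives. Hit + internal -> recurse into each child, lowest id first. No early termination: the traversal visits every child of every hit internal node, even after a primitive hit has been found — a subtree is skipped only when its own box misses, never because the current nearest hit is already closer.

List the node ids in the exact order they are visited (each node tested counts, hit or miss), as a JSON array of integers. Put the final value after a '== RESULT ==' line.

Walk:
N0 x:[6,45/2] y:[3,44] z:[-2,32] -> hit [6,45/2], descend [2, 4, 11, 12]
  N2 x:[6,19] y:[19,44] z:[-2,13] -> miss, prune
  N4 x:[7,14] y:[3,20] z:[3,26] -> hit [7,14], descend [3, 10]
    N3 x:[15/2,14] y:[3,11] z:[16,26] -> miss, prune
    N10 x:[7,14] y:[15,20] z:[3,15] -> miss, prune
  N11 x:[8,35/2] y:[18,44] z:[12,32] -> miss, prune
  N12 x:[33/2,45/2] y:[4,18] z:[17,32] -> hit [17,18], descend [5, 6]
    N5 x:[35/2,45/2] y:[4,18] z:[17,23] -> hit [35/2,18] leaf, test {P9(miss), P13@t=18}
    N6 x:[33/2,43/2] y:[7,11] z:[24,32] -> miss, prune

9 AABB tests over nodes [0, 2, 4, 3, 10, 11, 12, 5, 6]; 1 leaf entered; closest P13.

== RESULT ==
[0, 2, 4, 3, 10, 11, 12, 5, 6]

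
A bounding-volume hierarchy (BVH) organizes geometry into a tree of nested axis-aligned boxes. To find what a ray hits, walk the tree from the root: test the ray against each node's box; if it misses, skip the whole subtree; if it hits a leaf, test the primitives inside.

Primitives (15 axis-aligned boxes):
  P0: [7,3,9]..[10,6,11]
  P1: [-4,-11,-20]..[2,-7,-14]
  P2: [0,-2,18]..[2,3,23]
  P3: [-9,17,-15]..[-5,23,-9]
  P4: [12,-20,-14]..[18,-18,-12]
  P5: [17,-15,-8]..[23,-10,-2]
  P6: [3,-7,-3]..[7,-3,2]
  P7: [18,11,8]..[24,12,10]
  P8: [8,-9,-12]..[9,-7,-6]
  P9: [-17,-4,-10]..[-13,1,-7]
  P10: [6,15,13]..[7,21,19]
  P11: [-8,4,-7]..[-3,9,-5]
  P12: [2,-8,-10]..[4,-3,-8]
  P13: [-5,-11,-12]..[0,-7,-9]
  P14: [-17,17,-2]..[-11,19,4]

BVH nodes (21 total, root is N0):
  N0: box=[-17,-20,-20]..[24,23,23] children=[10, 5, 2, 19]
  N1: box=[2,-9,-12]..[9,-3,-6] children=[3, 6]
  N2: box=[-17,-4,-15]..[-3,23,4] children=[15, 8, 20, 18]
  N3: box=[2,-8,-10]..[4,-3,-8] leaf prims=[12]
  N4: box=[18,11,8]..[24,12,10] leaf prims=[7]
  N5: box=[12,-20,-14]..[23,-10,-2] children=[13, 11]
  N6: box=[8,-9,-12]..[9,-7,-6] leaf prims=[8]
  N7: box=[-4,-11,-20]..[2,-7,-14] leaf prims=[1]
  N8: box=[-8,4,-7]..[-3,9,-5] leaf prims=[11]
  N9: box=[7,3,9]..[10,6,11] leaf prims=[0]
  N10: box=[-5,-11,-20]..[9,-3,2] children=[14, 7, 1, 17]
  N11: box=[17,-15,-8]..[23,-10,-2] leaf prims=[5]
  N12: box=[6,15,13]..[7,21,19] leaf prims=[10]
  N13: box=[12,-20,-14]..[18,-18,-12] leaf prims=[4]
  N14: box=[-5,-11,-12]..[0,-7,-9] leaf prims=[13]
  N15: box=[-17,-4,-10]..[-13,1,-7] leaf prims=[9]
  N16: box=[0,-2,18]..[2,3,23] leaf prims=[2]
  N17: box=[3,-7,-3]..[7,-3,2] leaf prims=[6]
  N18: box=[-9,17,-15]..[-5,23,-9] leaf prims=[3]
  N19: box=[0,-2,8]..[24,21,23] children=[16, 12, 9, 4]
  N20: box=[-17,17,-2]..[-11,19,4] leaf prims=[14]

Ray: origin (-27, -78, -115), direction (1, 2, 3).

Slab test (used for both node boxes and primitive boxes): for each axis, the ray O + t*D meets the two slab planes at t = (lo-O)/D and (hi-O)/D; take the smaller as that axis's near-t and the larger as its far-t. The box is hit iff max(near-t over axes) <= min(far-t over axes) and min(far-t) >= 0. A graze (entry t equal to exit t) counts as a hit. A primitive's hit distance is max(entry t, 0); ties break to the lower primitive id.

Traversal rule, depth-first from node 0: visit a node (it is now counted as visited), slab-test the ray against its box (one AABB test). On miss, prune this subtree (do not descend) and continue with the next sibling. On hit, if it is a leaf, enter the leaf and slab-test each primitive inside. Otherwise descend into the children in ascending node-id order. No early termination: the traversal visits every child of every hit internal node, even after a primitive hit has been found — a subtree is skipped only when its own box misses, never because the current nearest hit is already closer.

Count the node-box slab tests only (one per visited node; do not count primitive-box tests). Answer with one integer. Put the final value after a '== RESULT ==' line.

Trace the traversal:
N0 x:[10,51] y:[29,101/2] z:[95/3,46] -> hit [95/3,46], descend [2, 5, 10, 19]
  N2 x:[10,24] y:[37,101/2] z:[100/3,119/3] -> miss, prune
  N5 x:[39,50] y:[29,34] z:[101/3,113/3] -> miss, prune
  N10 x:[22,36] y:[67/2,75/2] z:[95/3,39] -> hit [67/2,36], descend [1, 7, 14, 17]
    N1 x:[29,36] y:[69/2,75/2] z:[103/3,109/3] -> hit [69/2,36], descend [3, 6]
      N3 x:[29,31] y:[35,75/2] z:[35,107/3] -> miss, prune
      N6 x:[35,36] y:[69/2,71/2] z:[103/3,109/3] -> hit [35,71/2] leaf, test {P8@t=35}
    N7 x:[23,29] y:[67/2,71/2] z:[95/3,101/3] -> miss, prune
    N14 x:[22,27] y:[67/2,71/2] z:[103/3,106/3] -> miss, prune
    N17 x:[30,34] y:[71/2,75/2] z:[112/3,39] -> miss, prune
  N19 x:[27,51] y:[38,99/2] z:[41,46] -> hit [41,46], descend [4, 9, 12, 16]
    N4 x:[45,51] y:[89/2,45] z:[41,125/3] -> miss, prune
    N9 x:[34,37] y:[81/2,42] z:[124/3,42] -> miss, prune
    N12 x:[33,34] y:[93/2,99/2] z:[128/3,134/3] -> miss, prune
    N16 x:[27,29] y:[38,81/2] z:[133/3,46] -> miss, prune

15 AABB tests over nodes [0, 2, 5, 10, 1, 3, 6, 7, 14, 17, 19, 4, 9, 12, 16]; 1 leaf entered; closest P8.

== RESULT ==
15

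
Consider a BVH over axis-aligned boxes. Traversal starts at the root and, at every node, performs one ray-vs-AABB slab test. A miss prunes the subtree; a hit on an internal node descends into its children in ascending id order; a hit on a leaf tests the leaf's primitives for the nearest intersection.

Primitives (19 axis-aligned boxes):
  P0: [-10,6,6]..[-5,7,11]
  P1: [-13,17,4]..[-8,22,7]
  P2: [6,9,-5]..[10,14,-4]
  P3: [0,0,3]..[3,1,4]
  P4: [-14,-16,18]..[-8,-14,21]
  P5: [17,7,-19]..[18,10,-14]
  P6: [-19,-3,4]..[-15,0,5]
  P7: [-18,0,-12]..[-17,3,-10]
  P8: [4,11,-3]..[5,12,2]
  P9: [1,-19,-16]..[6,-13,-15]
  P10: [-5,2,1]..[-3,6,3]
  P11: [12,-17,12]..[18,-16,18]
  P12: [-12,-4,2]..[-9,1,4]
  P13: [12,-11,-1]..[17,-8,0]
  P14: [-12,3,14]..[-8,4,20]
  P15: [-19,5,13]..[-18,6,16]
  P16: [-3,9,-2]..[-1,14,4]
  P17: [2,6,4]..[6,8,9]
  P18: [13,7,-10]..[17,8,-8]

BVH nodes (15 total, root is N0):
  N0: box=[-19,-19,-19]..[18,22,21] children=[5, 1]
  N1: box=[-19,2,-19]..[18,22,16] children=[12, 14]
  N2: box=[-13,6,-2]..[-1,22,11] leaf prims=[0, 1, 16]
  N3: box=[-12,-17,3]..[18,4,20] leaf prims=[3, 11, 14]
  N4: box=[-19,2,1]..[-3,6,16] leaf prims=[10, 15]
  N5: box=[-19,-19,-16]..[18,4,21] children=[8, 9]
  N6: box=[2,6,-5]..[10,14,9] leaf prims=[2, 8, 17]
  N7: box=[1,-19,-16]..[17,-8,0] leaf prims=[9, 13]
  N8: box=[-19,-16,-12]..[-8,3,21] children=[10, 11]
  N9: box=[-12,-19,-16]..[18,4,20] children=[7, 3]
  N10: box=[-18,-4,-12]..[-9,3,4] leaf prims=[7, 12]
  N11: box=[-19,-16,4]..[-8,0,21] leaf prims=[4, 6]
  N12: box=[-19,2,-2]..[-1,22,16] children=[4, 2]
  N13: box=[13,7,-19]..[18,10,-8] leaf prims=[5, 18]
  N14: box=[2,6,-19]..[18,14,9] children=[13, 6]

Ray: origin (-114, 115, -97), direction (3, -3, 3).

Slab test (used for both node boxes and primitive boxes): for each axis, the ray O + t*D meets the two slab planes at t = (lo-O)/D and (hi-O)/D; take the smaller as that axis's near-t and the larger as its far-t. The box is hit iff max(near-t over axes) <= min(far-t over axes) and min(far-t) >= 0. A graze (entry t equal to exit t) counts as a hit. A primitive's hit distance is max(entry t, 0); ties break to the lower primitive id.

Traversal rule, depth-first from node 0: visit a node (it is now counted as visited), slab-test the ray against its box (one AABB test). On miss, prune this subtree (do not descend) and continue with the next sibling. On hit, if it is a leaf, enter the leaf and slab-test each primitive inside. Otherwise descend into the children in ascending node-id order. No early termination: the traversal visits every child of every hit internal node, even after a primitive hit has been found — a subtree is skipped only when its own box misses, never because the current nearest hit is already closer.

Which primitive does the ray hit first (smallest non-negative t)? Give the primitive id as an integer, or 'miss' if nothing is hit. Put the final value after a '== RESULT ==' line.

Traverse from the root:
N0 x:[95/3,44] y:[31,134/3] z:[26,118/3] -> hit [95/3,118/3], descend [1, 5]
  N1 x:[95/3,44] y:[31,113/3] z:[26,113/3] -> hit [95/3,113/3], descend [12, 14]
    N12 x:[95/3,113/3] y:[31,113/3] z:[95/3,113/3] -> hit [95/3,113/3], descend [2, 4]
      N2 x:[101/3,113/3] y:[31,109/3] z:[95/3,36] -> hit [101/3,36] leaf, test {P0@t=36, P1(miss), P16(miss)}
      N4 x:[95/3,37] y:[109/3,113/3] z:[98/3,113/3] -> hit [109/3,37] leaf, test {P10(miss), P15(miss)}
    N14 x:[116/3,44] y:[101/3,109/3] z:[26,106/3] -> miss, prune
  N5 x:[95/3,44] y:[37,134/3] z:[27,118/3] -> hit [37,118/3], descend [8, 9]
    N8 x:[95/3,106/3] y:[112/3,131/3] z:[85/3,118/3] -> miss, prune
    N9 x:[34,44] y:[37,134/3] z:[27,39] -> hit [37,39], descend [3, 7]
      N3 x:[34,44] y:[37,44] z:[100/3,39] -> hit [37,39] leaf, test {P3(miss), P11(miss), P14(miss)}
      N7 x:[115/3,131/3] y:[41,134/3] z:[27,97/3] -> miss, prune

Visited [0, 1, 12, 2, 4, 14, 5, 8, 9, 3, 7]. Tests: 11 box, 3 leaf. Nearest: P0.

== RESULT ==
0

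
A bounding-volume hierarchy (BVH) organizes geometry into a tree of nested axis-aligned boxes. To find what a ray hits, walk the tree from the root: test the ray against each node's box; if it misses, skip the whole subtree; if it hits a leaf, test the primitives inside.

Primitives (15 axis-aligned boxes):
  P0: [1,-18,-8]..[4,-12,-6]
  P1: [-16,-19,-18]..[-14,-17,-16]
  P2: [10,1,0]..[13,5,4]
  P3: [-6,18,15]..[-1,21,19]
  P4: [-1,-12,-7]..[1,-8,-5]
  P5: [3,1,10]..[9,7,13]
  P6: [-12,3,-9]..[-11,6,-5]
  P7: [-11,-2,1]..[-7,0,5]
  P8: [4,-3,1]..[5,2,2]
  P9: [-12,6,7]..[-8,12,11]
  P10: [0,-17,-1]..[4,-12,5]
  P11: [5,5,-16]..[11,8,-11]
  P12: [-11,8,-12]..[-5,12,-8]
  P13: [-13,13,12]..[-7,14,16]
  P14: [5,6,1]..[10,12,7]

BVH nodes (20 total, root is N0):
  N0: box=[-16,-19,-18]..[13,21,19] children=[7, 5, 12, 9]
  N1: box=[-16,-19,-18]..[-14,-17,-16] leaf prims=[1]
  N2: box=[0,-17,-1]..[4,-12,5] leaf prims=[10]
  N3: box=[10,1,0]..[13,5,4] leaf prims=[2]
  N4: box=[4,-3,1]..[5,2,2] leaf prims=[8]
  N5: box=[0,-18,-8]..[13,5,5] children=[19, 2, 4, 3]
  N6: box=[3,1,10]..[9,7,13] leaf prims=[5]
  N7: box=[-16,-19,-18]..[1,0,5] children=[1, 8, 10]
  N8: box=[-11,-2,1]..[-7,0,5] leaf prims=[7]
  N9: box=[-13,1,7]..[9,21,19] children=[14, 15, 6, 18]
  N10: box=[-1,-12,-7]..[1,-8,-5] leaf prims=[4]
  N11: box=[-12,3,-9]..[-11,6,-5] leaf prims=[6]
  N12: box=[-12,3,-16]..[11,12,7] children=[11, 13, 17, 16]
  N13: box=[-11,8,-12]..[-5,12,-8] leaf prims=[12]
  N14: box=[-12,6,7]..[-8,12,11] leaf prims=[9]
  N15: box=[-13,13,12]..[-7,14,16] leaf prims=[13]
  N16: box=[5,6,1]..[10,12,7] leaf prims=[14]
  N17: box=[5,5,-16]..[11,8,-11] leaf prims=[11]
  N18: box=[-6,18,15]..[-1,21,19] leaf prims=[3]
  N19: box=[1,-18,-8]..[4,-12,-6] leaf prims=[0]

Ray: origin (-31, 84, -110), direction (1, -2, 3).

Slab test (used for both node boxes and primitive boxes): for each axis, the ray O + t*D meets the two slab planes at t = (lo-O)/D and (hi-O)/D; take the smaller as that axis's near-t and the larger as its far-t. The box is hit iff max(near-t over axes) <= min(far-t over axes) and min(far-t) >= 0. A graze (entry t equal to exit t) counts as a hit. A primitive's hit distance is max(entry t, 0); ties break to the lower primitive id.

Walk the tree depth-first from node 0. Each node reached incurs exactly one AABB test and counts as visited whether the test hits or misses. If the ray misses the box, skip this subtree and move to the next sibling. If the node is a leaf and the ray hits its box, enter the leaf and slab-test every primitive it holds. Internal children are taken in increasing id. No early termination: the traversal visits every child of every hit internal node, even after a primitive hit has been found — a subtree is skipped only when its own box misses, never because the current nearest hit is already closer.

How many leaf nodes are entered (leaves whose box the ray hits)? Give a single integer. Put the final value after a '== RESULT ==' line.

Walk:
N0 x:[15,44] y:[63/2,103/2] z:[92/3,43] -> hit [63/2,43], descend [5, 7, 9, 12]
  N5 x:[31,44] y:[79/2,51] z:[34,115/3] -> miss, prune
  N7 x:[15,32] y:[42,103/2] z:[92/3,115/3] -> miss, prune
  N9 x:[18,40] y:[63/2,83/2] z:[39,43] -> hit [39,40], descend [6, 14, 15, 18]
    N6 x:[34,40] y:[77/2,83/2] z:[40,41] -> hit [40,40] leaf, test {P5@t=40}
    N14 x:[19,23] y:[36,39] z:[39,121/3] -> miss, prune
    N15 x:[18,24] y:[35,71/2] z:[122/3,42] -> miss, prune
    N18 x:[25,30] y:[63/2,33] z:[125/3,43] -> miss, prune
  N12 x:[19,42] y:[36,81/2] z:[94/3,39] -> hit [36,39], descend [11, 13, 16, 17]
    N11 x:[19,20] y:[39,81/2] z:[101/3,35] -> miss, prune
    N13 x:[20,26] y:[36,38] z:[98/3,34] -> miss, prune
    N16 x:[36,41] y:[36,39] z:[37,39] -> hit [37,39] leaf, test {P14@t=37}
    N17 x:[36,42] y:[38,79/2] z:[94/3,33] -> miss, prune

order=[0, 5, 7, 9, 6, 14, 15, 18, 12, 11, 13, 16, 17]  |boxes|=13  |leaves|=2  hit=P14

== RESULT ==
2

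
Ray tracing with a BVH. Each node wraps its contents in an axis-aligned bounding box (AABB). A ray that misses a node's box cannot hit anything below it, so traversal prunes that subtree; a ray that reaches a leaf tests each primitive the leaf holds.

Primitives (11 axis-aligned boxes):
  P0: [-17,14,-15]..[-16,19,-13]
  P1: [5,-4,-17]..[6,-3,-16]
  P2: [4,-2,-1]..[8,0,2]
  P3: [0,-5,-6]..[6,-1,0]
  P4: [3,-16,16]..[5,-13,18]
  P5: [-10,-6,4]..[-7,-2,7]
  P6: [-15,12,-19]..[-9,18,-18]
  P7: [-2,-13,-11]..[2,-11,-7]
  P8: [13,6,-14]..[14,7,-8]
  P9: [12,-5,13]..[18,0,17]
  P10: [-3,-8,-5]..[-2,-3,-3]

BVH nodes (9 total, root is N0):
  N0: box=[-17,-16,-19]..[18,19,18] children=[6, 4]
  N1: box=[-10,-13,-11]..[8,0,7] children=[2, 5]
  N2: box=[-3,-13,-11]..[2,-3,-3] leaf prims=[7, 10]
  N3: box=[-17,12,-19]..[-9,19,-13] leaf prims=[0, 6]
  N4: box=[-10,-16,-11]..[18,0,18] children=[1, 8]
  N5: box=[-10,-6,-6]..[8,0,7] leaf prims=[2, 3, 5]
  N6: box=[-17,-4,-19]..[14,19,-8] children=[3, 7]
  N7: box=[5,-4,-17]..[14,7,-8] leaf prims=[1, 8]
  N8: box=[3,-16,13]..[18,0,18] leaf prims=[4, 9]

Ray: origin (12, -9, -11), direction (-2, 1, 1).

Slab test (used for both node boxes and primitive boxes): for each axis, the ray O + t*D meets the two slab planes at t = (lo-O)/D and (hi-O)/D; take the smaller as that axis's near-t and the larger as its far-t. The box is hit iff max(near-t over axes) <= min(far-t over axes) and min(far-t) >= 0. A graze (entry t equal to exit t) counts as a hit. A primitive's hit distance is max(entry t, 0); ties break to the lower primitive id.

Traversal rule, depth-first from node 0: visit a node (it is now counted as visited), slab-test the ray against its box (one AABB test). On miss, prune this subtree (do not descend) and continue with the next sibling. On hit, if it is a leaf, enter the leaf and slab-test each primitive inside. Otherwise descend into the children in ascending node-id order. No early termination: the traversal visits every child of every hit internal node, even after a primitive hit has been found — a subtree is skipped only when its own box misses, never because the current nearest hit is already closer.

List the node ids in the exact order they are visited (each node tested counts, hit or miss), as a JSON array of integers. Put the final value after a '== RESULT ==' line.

Trace the traversal:
N0 x:[-3,29/2] y:[-7,28] z:[-8,29] -> hit [-3,29/2], descend [4, 6]
  N4 x:[-3,11] y:[-7,9] z:[0,29] -> hit [0,9], descend [1, 8]
    N1 x:[2,11] y:[-4,9] z:[0,18] -> hit [2,9], descend [2, 5]
      N2 x:[5,15/2] y:[-4,6] z:[0,8] -> hit [5,6] leaf, test {P7(miss), P10(miss)}
      N5 x:[2,11] y:[3,9] z:[5,18] -> hit [5,9] leaf, test {P2(miss), P3@t=5, P5(miss)}
    N8 x:[-3,9/2] y:[-7,9] z:[24,29] -> miss, prune
  N6 x:[-1,29/2] y:[5,28] z:[-8,3] -> miss, prune

order=[0, 4, 1, 2, 5, 8, 6]  |boxes|=7  |leaves|=2  hit=P3

== RESULT ==
[0, 4, 1, 2, 5, 8, 6]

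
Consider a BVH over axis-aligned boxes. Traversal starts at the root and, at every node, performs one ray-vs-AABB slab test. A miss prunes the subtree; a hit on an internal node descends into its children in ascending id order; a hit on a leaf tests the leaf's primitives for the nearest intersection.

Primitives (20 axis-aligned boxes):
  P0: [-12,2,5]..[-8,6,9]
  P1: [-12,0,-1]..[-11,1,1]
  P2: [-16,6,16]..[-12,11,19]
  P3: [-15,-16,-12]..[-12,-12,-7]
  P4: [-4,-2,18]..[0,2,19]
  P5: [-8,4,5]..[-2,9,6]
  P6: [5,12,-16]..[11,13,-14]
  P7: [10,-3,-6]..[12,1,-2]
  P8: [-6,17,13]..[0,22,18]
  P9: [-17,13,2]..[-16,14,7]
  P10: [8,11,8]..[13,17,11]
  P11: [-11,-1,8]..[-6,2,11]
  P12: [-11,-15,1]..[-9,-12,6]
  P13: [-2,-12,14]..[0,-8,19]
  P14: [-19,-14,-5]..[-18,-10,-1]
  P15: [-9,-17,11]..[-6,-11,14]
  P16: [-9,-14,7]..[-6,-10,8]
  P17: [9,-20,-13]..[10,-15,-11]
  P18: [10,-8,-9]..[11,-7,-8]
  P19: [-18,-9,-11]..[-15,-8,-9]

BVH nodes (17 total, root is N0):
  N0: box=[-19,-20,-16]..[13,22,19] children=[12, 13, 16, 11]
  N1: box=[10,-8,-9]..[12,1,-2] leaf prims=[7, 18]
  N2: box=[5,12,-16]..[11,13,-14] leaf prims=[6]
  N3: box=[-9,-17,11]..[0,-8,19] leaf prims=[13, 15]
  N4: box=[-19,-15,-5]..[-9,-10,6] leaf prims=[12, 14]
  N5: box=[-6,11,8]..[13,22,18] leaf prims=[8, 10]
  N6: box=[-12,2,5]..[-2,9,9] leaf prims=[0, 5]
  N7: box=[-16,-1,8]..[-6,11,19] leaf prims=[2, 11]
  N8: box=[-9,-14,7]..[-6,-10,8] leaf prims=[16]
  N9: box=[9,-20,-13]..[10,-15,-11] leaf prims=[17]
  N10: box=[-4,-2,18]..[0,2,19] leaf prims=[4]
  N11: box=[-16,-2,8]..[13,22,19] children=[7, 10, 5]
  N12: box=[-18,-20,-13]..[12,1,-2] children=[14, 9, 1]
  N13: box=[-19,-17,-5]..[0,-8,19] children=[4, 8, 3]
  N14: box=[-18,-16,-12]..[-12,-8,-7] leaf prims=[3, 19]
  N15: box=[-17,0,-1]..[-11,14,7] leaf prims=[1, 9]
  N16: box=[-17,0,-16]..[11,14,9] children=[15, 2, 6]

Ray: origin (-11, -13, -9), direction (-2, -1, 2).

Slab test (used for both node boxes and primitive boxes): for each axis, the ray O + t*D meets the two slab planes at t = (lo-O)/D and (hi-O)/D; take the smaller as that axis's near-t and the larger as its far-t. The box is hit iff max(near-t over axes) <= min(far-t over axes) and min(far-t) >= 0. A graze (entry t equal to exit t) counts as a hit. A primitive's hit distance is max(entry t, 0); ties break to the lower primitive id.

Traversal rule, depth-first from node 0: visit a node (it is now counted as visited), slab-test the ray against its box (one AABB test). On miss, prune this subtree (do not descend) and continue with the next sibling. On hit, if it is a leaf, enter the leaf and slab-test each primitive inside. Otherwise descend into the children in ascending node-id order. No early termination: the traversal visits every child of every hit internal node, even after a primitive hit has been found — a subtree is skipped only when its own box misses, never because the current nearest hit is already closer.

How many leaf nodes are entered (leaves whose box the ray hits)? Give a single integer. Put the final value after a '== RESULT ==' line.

Traverse from the root:
N0 x:[-12,4] y:[-35,7] z:[-7/2,14] -> hit [-7/2,4], descend [11, 12, 13, 16]
  N11 x:[-12,5/2] y:[-35,-11] z:[17/2,14] -> miss, prune
  N12 x:[-23/2,7/2] y:[-14,7] z:[-2,7/2] -> hit [-2,7/2], descend [1, 9, 14]
    N1 x:[-23/2,-21/2] y:[-14,-5] z:[0,7/2] -> miss, prune
    N9 x:[-21/2,-10] y:[2,7] z:[-2,-1] -> miss, prune
    N14 x:[1/2,7/2] y:[-5,3] z:[-3/2,1] -> hit [1/2,1] leaf, test {P3@t=1/2, P19(miss)}
  N13 x:[-11/2,4] y:[-5,4] z:[2,14] -> hit [2,4], descend [3, 4, 8]
    N3 x:[-11/2,-1] y:[-5,4] z:[10,14] -> miss, prune
    N4 x:[-1,4] y:[-3,2] z:[2,15/2] -> hit [2,2] leaf, test {P12(miss), P14(miss)}
    N8 x:[-5/2,-1] y:[-3,1] z:[8,17/2] -> miss, prune
  N16 x:[-11,3] y:[-27,-13] z:[-7/2,9] -> miss, prune

11 AABB tests over nodes [0, 11, 12, 1, 9, 14, 13, 3, 4, 8, 16]; 2 leaves entered; closest P3.

== RESULT ==
2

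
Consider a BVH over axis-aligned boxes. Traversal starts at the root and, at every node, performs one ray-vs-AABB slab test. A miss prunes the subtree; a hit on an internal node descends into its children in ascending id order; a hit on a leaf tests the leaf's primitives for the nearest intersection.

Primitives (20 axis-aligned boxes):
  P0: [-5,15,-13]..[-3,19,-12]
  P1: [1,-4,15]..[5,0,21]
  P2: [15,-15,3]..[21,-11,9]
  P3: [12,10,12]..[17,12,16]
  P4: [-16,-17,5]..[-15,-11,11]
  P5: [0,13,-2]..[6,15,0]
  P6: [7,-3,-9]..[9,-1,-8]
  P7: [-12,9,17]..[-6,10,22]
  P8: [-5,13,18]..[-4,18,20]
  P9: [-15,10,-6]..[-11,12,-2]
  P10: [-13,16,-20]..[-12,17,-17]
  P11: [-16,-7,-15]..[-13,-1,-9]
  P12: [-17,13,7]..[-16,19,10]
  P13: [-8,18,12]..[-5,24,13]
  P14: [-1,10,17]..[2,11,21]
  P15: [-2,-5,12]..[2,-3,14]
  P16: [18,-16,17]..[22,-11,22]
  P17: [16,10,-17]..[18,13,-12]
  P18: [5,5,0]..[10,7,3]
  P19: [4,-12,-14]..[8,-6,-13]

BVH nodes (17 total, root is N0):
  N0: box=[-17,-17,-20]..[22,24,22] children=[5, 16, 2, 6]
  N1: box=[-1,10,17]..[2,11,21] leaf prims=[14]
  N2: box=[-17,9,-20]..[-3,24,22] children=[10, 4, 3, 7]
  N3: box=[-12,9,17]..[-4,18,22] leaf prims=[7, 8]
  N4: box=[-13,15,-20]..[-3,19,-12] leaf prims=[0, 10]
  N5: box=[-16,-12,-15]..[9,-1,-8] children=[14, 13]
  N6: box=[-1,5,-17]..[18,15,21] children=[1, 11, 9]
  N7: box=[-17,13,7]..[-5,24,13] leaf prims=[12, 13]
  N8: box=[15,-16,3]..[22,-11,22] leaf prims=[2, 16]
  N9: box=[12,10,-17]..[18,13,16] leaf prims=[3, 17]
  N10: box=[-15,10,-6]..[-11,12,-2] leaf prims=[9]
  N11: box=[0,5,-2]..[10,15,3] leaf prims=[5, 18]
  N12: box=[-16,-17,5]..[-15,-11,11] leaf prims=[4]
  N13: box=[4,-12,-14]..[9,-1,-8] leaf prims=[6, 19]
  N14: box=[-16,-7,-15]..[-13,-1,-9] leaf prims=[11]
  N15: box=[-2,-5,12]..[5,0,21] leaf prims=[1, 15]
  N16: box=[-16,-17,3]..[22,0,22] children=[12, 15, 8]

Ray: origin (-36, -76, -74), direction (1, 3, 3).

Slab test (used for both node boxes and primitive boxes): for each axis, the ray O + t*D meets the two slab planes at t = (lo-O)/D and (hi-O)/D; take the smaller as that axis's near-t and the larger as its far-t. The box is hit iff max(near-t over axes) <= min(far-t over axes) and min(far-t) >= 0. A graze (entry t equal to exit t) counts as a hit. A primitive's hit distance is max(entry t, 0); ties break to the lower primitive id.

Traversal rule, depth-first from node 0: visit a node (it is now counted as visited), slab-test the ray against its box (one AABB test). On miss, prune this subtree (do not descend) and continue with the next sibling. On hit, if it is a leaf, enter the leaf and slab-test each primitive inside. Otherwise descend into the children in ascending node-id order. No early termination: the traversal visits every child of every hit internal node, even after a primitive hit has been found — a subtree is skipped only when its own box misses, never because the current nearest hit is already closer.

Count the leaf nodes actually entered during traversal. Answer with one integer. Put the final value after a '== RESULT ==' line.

Walk:
N0 x:[19,58] y:[59/3,100/3] z:[18,32] -> hit [59/3,32], descend [2, 5, 6, 16]
  N2 x:[19,33] y:[85/3,100/3] z:[18,32] -> hit [85/3,32], descend [3, 4, 7, 10]
    N3 x:[24,32] y:[85/3,94/3] z:[91/3,32] -> hit [91/3,94/3] leaf, test {P7(miss), P8@t=31}
    N4 x:[23,33] y:[91/3,95/3] z:[18,62/3] -> miss, prune
    N7 x:[19,31] y:[89/3,100/3] z:[27,29] -> miss, prune
    N10 x:[21,25] y:[86/3,88/3] z:[68/3,24] -> miss, prune
  N5 x:[20,45] y:[64/3,25] z:[59/3,22] -> hit [64/3,22], descend [13, 14]
    N13 x:[40,45] y:[64/3,25] z:[20,22] -> miss, prune
    N14 x:[20,23] y:[23,25] z:[59/3,65/3] -> miss, prune
  N6 x:[35,54] y:[27,91/3] z:[19,95/3] -> miss, prune
  N16 x:[20,58] y:[59/3,76/3] z:[77/3,32] -> miss, prune

11 AABB tests over nodes [0, 2, 3, 4, 7, 10, 5, 13, 14, 6, 16]; 1 leaf entered; closest P8.

== RESULT ==
1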